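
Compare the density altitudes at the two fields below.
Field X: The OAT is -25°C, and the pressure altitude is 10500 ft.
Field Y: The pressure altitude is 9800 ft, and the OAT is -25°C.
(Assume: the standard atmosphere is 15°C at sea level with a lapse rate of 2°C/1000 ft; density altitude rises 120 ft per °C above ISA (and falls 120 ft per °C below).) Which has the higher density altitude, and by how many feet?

Field X: ISA temp = -6°C, deviation -19°C, DA = 10500 + 120 × (-19) = 8220 ft.
Field Y: ISA temp = -4.6°C, deviation -20.4°C, DA = 9800 + 120 × (-20.4) = 7352 ft.
Field X is higher by 8220 − 7352 = 868 ft.

Field X by 868 ft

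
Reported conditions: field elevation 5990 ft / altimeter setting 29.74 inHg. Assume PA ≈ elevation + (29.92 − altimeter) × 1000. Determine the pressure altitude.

Pressure correction = (29.92 − 29.74) × 1000 = +180 ft.
Pressure altitude = 5990 + (+180) = 6170 ft.

6170 ft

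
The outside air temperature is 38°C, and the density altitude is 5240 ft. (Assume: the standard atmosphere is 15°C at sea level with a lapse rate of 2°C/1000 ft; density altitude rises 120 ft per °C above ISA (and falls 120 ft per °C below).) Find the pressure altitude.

DA = PA + 120 × (OAT − (15 − 2·PA/1000)) = PA + 120·OAT − 1800 + 0.24·PA = 1.24·PA + 120·OAT − 1800.
So 1.24·PA = 5240 − 120 × 38 + 1800 = 2480.
PA = 2480 / 1.24 = 2000 ft.

2000 ft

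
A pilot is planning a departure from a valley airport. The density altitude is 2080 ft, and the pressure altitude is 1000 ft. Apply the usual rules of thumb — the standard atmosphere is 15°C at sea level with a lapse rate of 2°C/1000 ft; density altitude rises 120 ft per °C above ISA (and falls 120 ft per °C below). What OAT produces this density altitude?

Density altitude − pressure altitude = 2080 − 1000 = +1080 ft.
At 120 ft/°C that is an ISA deviation of 1080/120 = +9°C.
ISA temperature at 1000 ft = 15 − 2 × (1000/1000) = 13°C.
OAT = ISA + deviation = 13 + (+9) = 22°C.

22°C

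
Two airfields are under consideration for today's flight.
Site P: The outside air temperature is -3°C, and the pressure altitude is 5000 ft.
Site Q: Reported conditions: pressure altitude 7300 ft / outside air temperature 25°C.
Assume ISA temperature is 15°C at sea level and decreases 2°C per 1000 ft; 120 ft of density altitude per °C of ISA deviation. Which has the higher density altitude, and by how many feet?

Site P: ISA temp = 5°C, deviation -8°C, DA = 5000 + 120 × (-8) = 4040 ft.
Site Q: ISA temp = 0.4°C, deviation +24.6°C, DA = 7300 + 120 × 24.6 = 10252 ft.
Site Q is higher by 10252 − 4040 = 6212 ft.

Site Q by 6212 ft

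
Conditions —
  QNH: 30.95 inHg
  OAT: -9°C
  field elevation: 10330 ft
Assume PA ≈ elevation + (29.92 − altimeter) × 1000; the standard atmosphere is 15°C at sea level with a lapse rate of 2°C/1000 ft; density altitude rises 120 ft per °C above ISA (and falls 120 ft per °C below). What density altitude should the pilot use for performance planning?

Pressure altitude = 10330 + (29.92 − 30.95) × 1000 = 10330 + (-1030) = 9300 ft.
ISA temperature at 9300 ft = 15 − 2 × (9300/1000) = -3.6°C.
ISA deviation = -9 − (-3.6) = -5.4°C.
Density altitude = 9300 + 120 × (-5.4) = 8652 ft.

8652 ft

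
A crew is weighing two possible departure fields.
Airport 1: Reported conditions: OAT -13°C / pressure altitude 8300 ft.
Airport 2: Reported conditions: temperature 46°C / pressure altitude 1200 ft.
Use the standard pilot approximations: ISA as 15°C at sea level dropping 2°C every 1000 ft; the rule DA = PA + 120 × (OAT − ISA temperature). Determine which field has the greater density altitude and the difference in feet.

Airport 1 by 1724 ft

Airport 1: ISA temp = -1.6°C, deviation -11.4°C, DA = 8300 + 120 × (-11.4) = 6932 ft.
Airport 2: ISA temp = 12.6°C, deviation +33.4°C, DA = 1200 + 120 × 33.4 = 5208 ft.
Airport 1 is higher by 6932 − 5208 = 1724 ft.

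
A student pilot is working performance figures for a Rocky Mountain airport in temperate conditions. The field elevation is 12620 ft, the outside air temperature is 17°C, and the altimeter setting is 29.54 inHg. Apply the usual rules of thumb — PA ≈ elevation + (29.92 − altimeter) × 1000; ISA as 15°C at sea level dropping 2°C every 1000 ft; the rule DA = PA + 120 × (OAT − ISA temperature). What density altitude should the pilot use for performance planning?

16360 ft

Pressure altitude = 12620 + (29.92 − 29.54) × 1000 = 12620 + (+380) = 13000 ft.
ISA temperature at 13000 ft = 15 − 2 × (13000/1000) = -11°C.
ISA deviation = 17 − (-11) = +28°C.
Density altitude = 13000 + 120 × (28) = 16360 ft.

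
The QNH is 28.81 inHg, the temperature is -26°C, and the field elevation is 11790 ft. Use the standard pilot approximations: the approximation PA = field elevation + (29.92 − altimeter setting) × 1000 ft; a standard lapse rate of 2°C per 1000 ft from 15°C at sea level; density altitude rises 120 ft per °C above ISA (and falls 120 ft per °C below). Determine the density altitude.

Pressure altitude = 11790 + (29.92 − 28.81) × 1000 = 11790 + (+1110) = 12900 ft.
ISA temperature at 12900 ft = 15 − 2 × (12900/1000) = -10.8°C.
ISA deviation = -26 − (-10.8) = -15.2°C.
Density altitude = 12900 + 120 × (-15.2) = 11076 ft.

11076 ft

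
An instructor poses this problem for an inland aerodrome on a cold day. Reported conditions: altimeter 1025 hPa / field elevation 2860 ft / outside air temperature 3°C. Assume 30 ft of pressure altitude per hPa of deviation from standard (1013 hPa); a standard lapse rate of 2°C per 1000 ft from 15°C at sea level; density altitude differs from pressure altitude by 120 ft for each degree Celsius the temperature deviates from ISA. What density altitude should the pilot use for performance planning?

1660 ft

Pressure altitude = 2860 + (1013 − 1025) × 30 = 2860 + (-360) = 2500 ft.
ISA temperature at 2500 ft = 15 − 2 × (2500/1000) = 10°C.
ISA deviation = 3 − 10 = -7°C.
Density altitude = 2500 + 120 × (-7) = 1660 ft.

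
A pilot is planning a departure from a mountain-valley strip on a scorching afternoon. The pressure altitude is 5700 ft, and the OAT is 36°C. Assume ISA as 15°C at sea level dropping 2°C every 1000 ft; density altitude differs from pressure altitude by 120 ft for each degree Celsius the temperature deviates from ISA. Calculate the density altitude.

9588 ft

ISA temperature at 5700 ft = 15 − 2 × (5700/1000) = 3.6°C.
ISA deviation = 36 − 3.6 = +32.4°C.
Density altitude = 5700 + 120 × (32.4) = 5700 + (+3888) = 9588 ft.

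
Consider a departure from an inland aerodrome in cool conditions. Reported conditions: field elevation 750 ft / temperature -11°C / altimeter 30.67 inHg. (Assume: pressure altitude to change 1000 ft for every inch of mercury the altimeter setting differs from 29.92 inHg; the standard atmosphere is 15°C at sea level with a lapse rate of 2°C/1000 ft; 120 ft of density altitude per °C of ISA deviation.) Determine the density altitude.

-3120 ft

Pressure altitude = 750 + (29.92 − 30.67) × 1000 = 750 + (-750) = 0 ft.
ISA temperature at 0 ft = 15 − 2 × (0/1000) = 15°C.
ISA deviation = -11 − 15 = -26°C.
Density altitude = 0 + 120 × (-26) = -3120 ft.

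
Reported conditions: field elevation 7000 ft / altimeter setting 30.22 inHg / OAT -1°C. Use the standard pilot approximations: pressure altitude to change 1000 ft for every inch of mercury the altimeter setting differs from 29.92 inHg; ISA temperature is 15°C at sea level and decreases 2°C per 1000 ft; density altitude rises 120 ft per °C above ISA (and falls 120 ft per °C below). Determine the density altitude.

6388 ft

Pressure altitude = 7000 + (29.92 − 30.22) × 1000 = 7000 + (-300) = 6700 ft.
ISA temperature at 6700 ft = 15 − 2 × (6700/1000) = 1.6°C.
ISA deviation = -1 − 1.6 = -2.6°C.
Density altitude = 6700 + 120 × (-2.6) = 6388 ft.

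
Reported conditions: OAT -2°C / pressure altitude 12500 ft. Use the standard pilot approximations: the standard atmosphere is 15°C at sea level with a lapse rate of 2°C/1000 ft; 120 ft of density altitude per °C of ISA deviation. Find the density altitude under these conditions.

13460 ft

ISA temperature at 12500 ft = 15 − 2 × (12500/1000) = -10°C.
ISA deviation = -2 − (-10) = +8°C.
Density altitude = 12500 + 120 × (8) = 12500 + (+960) = 13460 ft.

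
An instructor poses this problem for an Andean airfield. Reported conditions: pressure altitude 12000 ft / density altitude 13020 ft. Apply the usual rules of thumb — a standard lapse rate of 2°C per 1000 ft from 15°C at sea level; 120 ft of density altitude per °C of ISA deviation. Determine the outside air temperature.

Density altitude − pressure altitude = 13020 − 12000 = +1020 ft.
At 120 ft/°C that is an ISA deviation of 1020/120 = +8.5°C.
ISA temperature at 12000 ft = 15 − 2 × (12000/1000) = -9°C.
OAT = ISA + deviation = -9 + (+8.5) = -0.5°C.

-0.5°C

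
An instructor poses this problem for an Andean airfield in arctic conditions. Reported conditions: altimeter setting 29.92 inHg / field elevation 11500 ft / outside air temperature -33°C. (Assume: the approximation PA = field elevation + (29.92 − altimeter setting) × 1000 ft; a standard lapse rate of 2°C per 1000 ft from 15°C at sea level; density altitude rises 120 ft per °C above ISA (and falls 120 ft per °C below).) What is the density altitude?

8500 ft

Pressure altitude = 11500 + (29.92 − 29.92) × 1000 = 11500 + (0) = 11500 ft.
ISA temperature at 11500 ft = 15 − 2 × (11500/1000) = -8°C.
ISA deviation = -33 − (-8) = -25°C.
Density altitude = 11500 + 120 × (-25) = 8500 ft.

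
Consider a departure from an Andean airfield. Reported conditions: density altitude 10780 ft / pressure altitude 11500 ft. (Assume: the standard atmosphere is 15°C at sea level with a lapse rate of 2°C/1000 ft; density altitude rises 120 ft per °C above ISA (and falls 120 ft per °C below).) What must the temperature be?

-14°C

Density altitude − pressure altitude = 10780 − 11500 = -720 ft.
At 120 ft/°C that is an ISA deviation of -720/120 = -6°C.
ISA temperature at 11500 ft = 15 − 2 × (11500/1000) = -8°C.
OAT = ISA + deviation = -8 + (-6) = -14°C.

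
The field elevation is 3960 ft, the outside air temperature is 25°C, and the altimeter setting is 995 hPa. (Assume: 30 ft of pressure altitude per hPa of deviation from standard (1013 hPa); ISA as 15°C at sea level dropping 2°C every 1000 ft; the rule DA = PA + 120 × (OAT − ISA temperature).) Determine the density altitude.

Pressure altitude = 3960 + (1013 − 995) × 30 = 3960 + (+540) = 4500 ft.
ISA temperature at 4500 ft = 15 − 2 × (4500/1000) = 6°C.
ISA deviation = 25 − 6 = +19°C.
Density altitude = 4500 + 120 × (19) = 6780 ft.

6780 ft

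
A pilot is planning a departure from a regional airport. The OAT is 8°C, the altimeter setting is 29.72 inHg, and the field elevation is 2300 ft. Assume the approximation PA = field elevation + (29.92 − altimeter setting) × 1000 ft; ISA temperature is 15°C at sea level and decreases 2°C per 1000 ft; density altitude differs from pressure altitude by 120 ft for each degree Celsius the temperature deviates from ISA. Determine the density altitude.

2260 ft

Pressure altitude = 2300 + (29.92 − 29.72) × 1000 = 2300 + (+200) = 2500 ft.
ISA temperature at 2500 ft = 15 − 2 × (2500/1000) = 10°C.
ISA deviation = 8 − 10 = -2°C.
Density altitude = 2500 + 120 × (-2) = 2260 ft.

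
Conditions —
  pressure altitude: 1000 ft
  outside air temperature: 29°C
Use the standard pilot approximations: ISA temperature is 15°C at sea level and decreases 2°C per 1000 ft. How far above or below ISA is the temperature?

ISA temperature at 1000 ft = 15 − 2 × (1000/1000) = 13°C.
Deviation = OAT − ISA = 29 − 13 = +16°C.

ISA+16°C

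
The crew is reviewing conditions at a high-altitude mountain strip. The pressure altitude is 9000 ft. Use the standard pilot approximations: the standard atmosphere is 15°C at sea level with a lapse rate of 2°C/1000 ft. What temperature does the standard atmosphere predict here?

-3°C

ISA temperature = 15 − 2 × (9000/1000) = 15 − 18 = -3°C.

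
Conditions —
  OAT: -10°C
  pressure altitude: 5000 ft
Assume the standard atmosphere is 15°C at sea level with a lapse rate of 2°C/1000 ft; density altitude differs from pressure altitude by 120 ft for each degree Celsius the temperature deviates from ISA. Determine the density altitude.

3200 ft

ISA temperature at 5000 ft = 15 − 2 × (5000/1000) = 5°C.
ISA deviation = -10 − 5 = -15°C.
Density altitude = 5000 + 120 × (-15) = 5000 + (-1800) = 3200 ft.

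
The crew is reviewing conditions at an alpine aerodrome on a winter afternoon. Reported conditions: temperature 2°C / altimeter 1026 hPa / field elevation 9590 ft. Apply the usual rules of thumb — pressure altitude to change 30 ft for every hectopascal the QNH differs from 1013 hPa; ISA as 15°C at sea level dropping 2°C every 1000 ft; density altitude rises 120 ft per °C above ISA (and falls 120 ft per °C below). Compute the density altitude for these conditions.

Pressure altitude = 9590 + (1013 − 1026) × 30 = 9590 + (-390) = 9200 ft.
ISA temperature at 9200 ft = 15 − 2 × (9200/1000) = -3.4°C.
ISA deviation = 2 − (-3.4) = +5.4°C.
Density altitude = 9200 + 120 × (5.4) = 9848 ft.

9848 ft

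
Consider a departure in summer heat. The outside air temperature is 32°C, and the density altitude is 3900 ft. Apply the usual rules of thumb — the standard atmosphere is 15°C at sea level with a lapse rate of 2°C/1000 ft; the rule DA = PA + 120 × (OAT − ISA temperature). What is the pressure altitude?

1500 ft

DA = PA + 120 × (OAT − (15 − 2·PA/1000)) = PA + 120·OAT − 1800 + 0.24·PA = 1.24·PA + 120·OAT − 1800.
So 1.24·PA = 3900 − 120 × 32 + 1800 = 1860.
PA = 1860 / 1.24 = 1500 ft.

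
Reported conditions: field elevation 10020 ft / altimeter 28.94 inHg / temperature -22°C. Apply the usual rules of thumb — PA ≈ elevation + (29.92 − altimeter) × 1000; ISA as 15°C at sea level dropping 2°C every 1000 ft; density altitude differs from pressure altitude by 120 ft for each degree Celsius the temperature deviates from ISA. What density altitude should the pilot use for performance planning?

Pressure altitude = 10020 + (29.92 − 28.94) × 1000 = 10020 + (+980) = 11000 ft.
ISA temperature at 11000 ft = 15 − 2 × (11000/1000) = -7°C.
ISA deviation = -22 − (-7) = -15°C.
Density altitude = 11000 + 120 × (-15) = 9200 ft.

9200 ft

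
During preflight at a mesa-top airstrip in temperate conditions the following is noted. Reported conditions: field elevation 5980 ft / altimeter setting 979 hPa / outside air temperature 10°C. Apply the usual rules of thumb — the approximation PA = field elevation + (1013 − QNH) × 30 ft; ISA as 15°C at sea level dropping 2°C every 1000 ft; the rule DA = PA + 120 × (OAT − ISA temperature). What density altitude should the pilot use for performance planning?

8080 ft

Pressure altitude = 5980 + (1013 − 979) × 30 = 5980 + (+1020) = 7000 ft.
ISA temperature at 7000 ft = 15 − 2 × (7000/1000) = 1°C.
ISA deviation = 10 − 1 = +9°C.
Density altitude = 7000 + 120 × (9) = 8080 ft.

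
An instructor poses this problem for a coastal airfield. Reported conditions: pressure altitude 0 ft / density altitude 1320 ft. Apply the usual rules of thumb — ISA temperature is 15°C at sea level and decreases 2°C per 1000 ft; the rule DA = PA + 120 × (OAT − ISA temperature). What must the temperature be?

Density altitude − pressure altitude = 1320 − 0 = +1320 ft.
At 120 ft/°C that is an ISA deviation of 1320/120 = +11°C.
ISA temperature at 0 ft = 15 − 2 × (0/1000) = 15°C.
OAT = ISA + deviation = 15 + (+11) = 26°C.

26°C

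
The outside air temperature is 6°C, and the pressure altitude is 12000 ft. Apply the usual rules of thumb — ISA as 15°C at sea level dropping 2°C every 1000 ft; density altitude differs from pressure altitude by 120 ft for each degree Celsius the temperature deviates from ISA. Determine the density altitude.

13800 ft

ISA temperature at 12000 ft = 15 − 2 × (12000/1000) = -9°C.
ISA deviation = 6 − (-9) = +15°C.
Density altitude = 12000 + 120 × (15) = 12000 + (+1800) = 13800 ft.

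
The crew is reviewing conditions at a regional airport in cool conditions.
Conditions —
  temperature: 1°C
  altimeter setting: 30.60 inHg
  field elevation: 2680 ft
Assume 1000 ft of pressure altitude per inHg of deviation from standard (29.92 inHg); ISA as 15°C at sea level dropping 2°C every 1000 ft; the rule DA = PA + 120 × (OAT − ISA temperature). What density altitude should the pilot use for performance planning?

800 ft

Pressure altitude = 2680 + (29.92 − 30.60) × 1000 = 2680 + (-680) = 2000 ft.
ISA temperature at 2000 ft = 15 − 2 × (2000/1000) = 11°C.
ISA deviation = 1 − 11 = -10°C.
Density altitude = 2000 + 120 × (-10) = 800 ft.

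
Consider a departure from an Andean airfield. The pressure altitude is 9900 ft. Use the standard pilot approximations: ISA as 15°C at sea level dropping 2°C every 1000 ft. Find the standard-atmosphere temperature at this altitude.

ISA temperature = 15 − 2 × (9900/1000) = 15 − 19.8 = -4.8°C.

-4.8°C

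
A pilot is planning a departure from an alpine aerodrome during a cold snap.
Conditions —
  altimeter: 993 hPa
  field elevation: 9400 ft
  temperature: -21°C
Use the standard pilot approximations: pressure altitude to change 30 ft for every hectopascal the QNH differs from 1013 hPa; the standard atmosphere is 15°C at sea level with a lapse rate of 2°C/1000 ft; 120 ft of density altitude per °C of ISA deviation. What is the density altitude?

Pressure altitude = 9400 + (1013 − 993) × 30 = 9400 + (+600) = 10000 ft.
ISA temperature at 10000 ft = 15 − 2 × (10000/1000) = -5°C.
ISA deviation = -21 − (-5) = -16°C.
Density altitude = 10000 + 120 × (-16) = 8080 ft.

8080 ft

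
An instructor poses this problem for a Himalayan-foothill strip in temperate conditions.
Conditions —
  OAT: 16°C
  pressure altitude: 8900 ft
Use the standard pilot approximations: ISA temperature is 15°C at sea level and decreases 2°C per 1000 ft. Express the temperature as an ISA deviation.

ISA temperature at 8900 ft = 15 − 2 × (8900/1000) = -2.8°C.
Deviation = OAT − ISA = 16 − (-2.8) = +18.8°C.

ISA+18.8°C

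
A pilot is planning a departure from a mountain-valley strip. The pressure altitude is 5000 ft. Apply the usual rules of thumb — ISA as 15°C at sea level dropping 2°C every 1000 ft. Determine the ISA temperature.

5°C

ISA temperature = 15 − 2 × (5000/1000) = 15 − 10 = 5°C.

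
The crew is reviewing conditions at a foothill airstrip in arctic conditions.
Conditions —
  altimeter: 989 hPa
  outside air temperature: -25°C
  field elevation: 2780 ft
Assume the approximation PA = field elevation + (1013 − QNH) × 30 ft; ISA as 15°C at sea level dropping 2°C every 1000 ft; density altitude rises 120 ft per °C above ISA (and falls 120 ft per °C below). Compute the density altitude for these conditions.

-460 ft

Pressure altitude = 2780 + (1013 − 989) × 30 = 2780 + (+720) = 3500 ft.
ISA temperature at 3500 ft = 15 − 2 × (3500/1000) = 8°C.
ISA deviation = -25 − 8 = -33°C.
Density altitude = 3500 + 120 × (-33) = -460 ft.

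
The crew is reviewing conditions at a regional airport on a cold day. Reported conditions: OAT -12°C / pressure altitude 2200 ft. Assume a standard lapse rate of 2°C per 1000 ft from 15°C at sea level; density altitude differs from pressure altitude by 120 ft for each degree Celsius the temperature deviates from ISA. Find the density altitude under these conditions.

-512 ft

ISA temperature at 2200 ft = 15 − 2 × (2200/1000) = 10.6°C.
ISA deviation = -12 − 10.6 = -22.6°C.
Density altitude = 2200 + 120 × (-22.6) = 2200 + (-2712) = -512 ft.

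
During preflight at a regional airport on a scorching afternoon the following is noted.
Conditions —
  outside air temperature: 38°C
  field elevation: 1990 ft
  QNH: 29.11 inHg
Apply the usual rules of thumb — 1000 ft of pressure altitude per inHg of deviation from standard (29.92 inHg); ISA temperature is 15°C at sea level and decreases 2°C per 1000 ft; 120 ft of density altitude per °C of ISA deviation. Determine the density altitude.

Pressure altitude = 1990 + (29.92 − 29.11) × 1000 = 1990 + (+810) = 2800 ft.
ISA temperature at 2800 ft = 15 − 2 × (2800/1000) = 9.4°C.
ISA deviation = 38 − 9.4 = +28.6°C.
Density altitude = 2800 + 120 × (28.6) = 6232 ft.

6232 ft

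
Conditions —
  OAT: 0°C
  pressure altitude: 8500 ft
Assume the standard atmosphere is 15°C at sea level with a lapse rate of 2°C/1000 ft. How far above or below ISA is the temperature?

ISA temperature at 8500 ft = 15 − 2 × (8500/1000) = -2°C.
Deviation = OAT − ISA = 0 − (-2) = +2°C.

ISA+2°C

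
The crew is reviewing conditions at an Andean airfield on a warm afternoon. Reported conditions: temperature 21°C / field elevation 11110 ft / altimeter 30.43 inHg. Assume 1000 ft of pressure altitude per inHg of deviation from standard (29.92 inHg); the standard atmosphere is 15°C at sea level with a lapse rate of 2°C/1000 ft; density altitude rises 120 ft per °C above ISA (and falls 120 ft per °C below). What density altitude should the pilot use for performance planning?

Pressure altitude = 11110 + (29.92 − 30.43) × 1000 = 11110 + (-510) = 10600 ft.
ISA temperature at 10600 ft = 15 − 2 × (10600/1000) = -6.2°C.
ISA deviation = 21 − (-6.2) = +27.2°C.
Density altitude = 10600 + 120 × (27.2) = 13864 ft.

13864 ft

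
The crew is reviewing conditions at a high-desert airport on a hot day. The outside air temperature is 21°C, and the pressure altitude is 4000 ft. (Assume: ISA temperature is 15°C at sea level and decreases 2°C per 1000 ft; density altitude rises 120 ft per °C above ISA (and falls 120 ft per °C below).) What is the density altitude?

5680 ft

ISA temperature at 4000 ft = 15 − 2 × (4000/1000) = 7°C.
ISA deviation = 21 − 7 = +14°C.
Density altitude = 4000 + 120 × (14) = 4000 + (+1680) = 5680 ft.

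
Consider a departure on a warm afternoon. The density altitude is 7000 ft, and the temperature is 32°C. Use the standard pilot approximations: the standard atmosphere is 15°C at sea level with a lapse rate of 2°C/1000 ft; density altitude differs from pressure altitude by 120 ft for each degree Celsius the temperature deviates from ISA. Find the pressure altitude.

4000 ft

DA = PA + 120 × (OAT − (15 − 2·PA/1000)) = PA + 120·OAT − 1800 + 0.24·PA = 1.24·PA + 120·OAT − 1800.
So 1.24·PA = 7000 − 120 × 32 + 1800 = 4960.
PA = 4960 / 1.24 = 4000 ft.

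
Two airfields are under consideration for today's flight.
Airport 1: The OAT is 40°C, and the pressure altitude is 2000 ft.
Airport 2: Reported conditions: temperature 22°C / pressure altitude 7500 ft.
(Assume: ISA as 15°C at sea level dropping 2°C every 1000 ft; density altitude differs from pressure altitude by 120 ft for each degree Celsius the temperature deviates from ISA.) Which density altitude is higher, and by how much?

Airport 2 by 4660 ft

Airport 1: ISA temp = 11°C, deviation +29°C, DA = 2000 + 120 × 29 = 5480 ft.
Airport 2: ISA temp = 0°C, deviation +22°C, DA = 7500 + 120 × 22 = 10140 ft.
Airport 2 is higher by 10140 − 5480 = 4660 ft.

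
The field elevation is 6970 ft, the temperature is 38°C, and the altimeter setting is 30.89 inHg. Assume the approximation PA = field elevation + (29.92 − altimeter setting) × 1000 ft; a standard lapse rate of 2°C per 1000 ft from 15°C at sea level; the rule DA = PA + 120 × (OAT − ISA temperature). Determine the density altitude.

Pressure altitude = 6970 + (29.92 − 30.89) × 1000 = 6970 + (-970) = 6000 ft.
ISA temperature at 6000 ft = 15 − 2 × (6000/1000) = 3°C.
ISA deviation = 38 − 3 = +35°C.
Density altitude = 6000 + 120 × (35) = 10200 ft.

10200 ft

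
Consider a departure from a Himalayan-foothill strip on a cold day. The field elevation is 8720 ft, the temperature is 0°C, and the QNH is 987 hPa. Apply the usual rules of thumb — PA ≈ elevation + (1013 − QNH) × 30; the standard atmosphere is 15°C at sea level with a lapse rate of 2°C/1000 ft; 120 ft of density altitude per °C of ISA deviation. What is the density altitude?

Pressure altitude = 8720 + (1013 − 987) × 30 = 8720 + (+780) = 9500 ft.
ISA temperature at 9500 ft = 15 − 2 × (9500/1000) = -4°C.
ISA deviation = 0 − (-4) = +4°C.
Density altitude = 9500 + 120 × (4) = 9980 ft.

9980 ft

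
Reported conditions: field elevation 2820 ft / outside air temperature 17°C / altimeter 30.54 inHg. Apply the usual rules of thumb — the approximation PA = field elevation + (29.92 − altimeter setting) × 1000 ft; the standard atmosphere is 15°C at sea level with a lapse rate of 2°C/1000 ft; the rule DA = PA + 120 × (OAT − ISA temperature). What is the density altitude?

Pressure altitude = 2820 + (29.92 − 30.54) × 1000 = 2820 + (-620) = 2200 ft.
ISA temperature at 2200 ft = 15 − 2 × (2200/1000) = 10.6°C.
ISA deviation = 17 − 10.6 = +6.4°C.
Density altitude = 2200 + 120 × (6.4) = 2968 ft.

2968 ft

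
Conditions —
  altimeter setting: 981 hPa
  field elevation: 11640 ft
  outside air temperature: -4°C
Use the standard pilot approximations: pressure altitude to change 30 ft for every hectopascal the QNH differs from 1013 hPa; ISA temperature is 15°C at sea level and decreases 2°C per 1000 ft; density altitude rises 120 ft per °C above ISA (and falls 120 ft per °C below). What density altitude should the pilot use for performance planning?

Pressure altitude = 11640 + (1013 − 981) × 30 = 11640 + (+960) = 12600 ft.
ISA temperature at 12600 ft = 15 − 2 × (12600/1000) = -10.2°C.
ISA deviation = -4 − (-10.2) = +6.2°C.
Density altitude = 12600 + 120 × (6.2) = 13344 ft.

13344 ft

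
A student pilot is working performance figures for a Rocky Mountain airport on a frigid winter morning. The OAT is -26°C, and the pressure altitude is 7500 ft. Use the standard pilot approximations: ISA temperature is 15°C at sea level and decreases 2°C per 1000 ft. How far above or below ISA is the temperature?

ISA-26°C

ISA temperature at 7500 ft = 15 − 2 × (7500/1000) = 0°C.
Deviation = OAT − ISA = -26 − 0 = -26°C.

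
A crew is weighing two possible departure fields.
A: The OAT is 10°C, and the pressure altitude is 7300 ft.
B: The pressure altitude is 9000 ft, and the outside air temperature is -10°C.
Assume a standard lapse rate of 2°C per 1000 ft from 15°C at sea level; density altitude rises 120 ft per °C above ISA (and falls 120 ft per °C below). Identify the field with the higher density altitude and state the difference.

A: ISA temp = 0.4°C, deviation +9.6°C, DA = 7300 + 120 × 9.6 = 8452 ft.
B: ISA temp = -3°C, deviation -7°C, DA = 9000 + 120 × (-7) = 8160 ft.
A is higher by 8452 − 8160 = 292 ft.

A by 292 ft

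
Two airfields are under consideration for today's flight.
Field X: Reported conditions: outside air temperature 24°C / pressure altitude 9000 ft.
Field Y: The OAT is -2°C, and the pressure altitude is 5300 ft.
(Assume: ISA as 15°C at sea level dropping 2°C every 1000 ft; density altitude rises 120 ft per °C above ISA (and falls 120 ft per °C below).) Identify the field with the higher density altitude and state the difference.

Field X: ISA temp = -3°C, deviation +27°C, DA = 9000 + 120 × 27 = 12240 ft.
Field Y: ISA temp = 4.4°C, deviation -6.4°C, DA = 5300 + 120 × (-6.4) = 4532 ft.
Field X is higher by 12240 − 4532 = 7708 ft.

Field X by 7708 ft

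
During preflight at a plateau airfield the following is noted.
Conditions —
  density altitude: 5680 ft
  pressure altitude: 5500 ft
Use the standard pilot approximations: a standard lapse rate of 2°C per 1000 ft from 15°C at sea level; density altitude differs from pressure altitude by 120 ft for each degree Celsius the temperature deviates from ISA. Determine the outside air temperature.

Density altitude − pressure altitude = 5680 − 5500 = +180 ft.
At 120 ft/°C that is an ISA deviation of 180/120 = +1.5°C.
ISA temperature at 5500 ft = 15 − 2 × (5500/1000) = 4°C.
OAT = ISA + deviation = 4 + (+1.5) = 5.5°C.

5.5°C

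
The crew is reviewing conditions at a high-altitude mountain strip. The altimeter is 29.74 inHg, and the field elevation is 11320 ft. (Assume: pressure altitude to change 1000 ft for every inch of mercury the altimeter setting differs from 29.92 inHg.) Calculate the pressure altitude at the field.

11500 ft

Pressure correction = (29.92 − 29.74) × 1000 = +180 ft.
Pressure altitude = 11320 + (+180) = 11500 ft.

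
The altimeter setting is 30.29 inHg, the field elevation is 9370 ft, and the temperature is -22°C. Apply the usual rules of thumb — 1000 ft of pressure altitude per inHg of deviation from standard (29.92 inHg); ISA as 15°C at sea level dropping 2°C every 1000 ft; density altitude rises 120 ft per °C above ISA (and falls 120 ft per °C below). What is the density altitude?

6720 ft

Pressure altitude = 9370 + (29.92 − 30.29) × 1000 = 9370 + (-370) = 9000 ft.
ISA temperature at 9000 ft = 15 − 2 × (9000/1000) = -3°C.
ISA deviation = -22 − (-3) = -19°C.
Density altitude = 9000 + 120 × (-19) = 6720 ft.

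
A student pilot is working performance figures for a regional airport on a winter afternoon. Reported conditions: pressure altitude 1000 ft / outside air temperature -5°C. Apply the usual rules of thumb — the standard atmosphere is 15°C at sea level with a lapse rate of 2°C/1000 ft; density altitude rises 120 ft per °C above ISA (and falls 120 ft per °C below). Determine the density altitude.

-1160 ft

ISA temperature at 1000 ft = 15 − 2 × (1000/1000) = 13°C.
ISA deviation = -5 − 13 = -18°C.
Density altitude = 1000 + 120 × (-18) = 1000 + (-2160) = -1160 ft.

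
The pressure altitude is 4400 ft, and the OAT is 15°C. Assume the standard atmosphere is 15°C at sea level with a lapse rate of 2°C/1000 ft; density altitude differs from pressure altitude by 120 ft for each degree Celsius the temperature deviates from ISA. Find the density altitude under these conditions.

ISA temperature at 4400 ft = 15 − 2 × (4400/1000) = 6.2°C.
ISA deviation = 15 − 6.2 = +8.8°C.
Density altitude = 4400 + 120 × (8.8) = 4400 + (+1056) = 5456 ft.

5456 ft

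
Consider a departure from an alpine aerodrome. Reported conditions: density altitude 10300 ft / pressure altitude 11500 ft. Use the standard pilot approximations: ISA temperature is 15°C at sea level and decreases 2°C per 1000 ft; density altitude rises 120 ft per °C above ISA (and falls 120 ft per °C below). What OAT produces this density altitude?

-18°C

Density altitude − pressure altitude = 10300 − 11500 = -1200 ft.
At 120 ft/°C that is an ISA deviation of -1200/120 = -10°C.
ISA temperature at 11500 ft = 15 − 2 × (11500/1000) = -8°C.
OAT = ISA + deviation = -8 + (-10) = -18°C.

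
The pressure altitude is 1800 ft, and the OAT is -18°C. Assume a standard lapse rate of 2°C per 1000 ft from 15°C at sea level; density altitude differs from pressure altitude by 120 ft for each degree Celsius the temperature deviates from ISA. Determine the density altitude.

-1728 ft

ISA temperature at 1800 ft = 15 − 2 × (1800/1000) = 11.4°C.
ISA deviation = -18 − 11.4 = -29.4°C.
Density altitude = 1800 + 120 × (-29.4) = 1800 + (-3528) = -1728 ft.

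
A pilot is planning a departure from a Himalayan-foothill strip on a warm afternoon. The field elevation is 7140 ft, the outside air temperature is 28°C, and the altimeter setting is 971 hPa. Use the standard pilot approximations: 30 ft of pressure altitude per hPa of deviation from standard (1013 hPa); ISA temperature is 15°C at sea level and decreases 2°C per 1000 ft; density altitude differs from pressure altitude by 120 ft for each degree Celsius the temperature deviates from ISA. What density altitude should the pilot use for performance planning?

Pressure altitude = 7140 + (1013 − 971) × 30 = 7140 + (+1260) = 8400 ft.
ISA temperature at 8400 ft = 15 − 2 × (8400/1000) = -1.8°C.
ISA deviation = 28 − (-1.8) = +29.8°C.
Density altitude = 8400 + 120 × (29.8) = 11976 ft.

11976 ft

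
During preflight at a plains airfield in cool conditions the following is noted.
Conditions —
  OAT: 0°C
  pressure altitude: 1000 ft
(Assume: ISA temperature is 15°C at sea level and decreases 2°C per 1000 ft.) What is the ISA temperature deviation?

ISA-13°C

ISA temperature at 1000 ft = 15 − 2 × (1000/1000) = 13°C.
Deviation = OAT − ISA = 0 − 13 = -13°C.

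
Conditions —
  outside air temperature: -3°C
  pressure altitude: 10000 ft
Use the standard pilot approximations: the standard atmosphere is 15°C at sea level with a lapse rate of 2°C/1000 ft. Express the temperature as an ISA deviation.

ISA+2°C

ISA temperature at 10000 ft = 15 − 2 × (10000/1000) = -5°C.
Deviation = OAT − ISA = -3 − (-5) = +2°C.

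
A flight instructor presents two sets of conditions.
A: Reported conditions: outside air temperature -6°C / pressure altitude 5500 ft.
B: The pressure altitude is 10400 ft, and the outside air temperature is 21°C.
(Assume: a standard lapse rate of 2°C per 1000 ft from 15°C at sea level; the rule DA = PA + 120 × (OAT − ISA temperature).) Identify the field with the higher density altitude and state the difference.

B by 9316 ft

A: ISA temp = 4°C, deviation -10°C, DA = 5500 + 120 × (-10) = 4300 ft.
B: ISA temp = -5.8°C, deviation +26.8°C, DA = 10400 + 120 × 26.8 = 13616 ft.
B is higher by 13616 − 4300 = 9316 ft.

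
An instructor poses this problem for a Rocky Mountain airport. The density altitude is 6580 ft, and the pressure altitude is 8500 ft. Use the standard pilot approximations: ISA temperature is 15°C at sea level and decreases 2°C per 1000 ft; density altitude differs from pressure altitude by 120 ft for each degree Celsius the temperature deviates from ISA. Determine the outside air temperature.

Density altitude − pressure altitude = 6580 − 8500 = -1920 ft.
At 120 ft/°C that is an ISA deviation of -1920/120 = -16°C.
ISA temperature at 8500 ft = 15 − 2 × (8500/1000) = -2°C.
OAT = ISA + deviation = -2 + (-16) = -18°C.

-18°C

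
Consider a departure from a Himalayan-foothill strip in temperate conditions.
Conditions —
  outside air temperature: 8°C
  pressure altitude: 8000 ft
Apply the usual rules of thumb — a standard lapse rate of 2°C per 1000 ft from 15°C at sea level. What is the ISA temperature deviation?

ISA temperature at 8000 ft = 15 − 2 × (8000/1000) = -1°C.
Deviation = OAT − ISA = 8 − (-1) = +9°C.

ISA+9°C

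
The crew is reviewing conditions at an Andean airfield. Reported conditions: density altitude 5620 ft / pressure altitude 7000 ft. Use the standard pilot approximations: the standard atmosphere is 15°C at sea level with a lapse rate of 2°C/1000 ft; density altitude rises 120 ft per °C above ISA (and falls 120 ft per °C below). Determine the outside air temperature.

Density altitude − pressure altitude = 5620 − 7000 = -1380 ft.
At 120 ft/°C that is an ISA deviation of -1380/120 = -11.5°C.
ISA temperature at 7000 ft = 15 − 2 × (7000/1000) = 1°C.
OAT = ISA + deviation = 1 + (-11.5) = -10.5°C.

-10.5°C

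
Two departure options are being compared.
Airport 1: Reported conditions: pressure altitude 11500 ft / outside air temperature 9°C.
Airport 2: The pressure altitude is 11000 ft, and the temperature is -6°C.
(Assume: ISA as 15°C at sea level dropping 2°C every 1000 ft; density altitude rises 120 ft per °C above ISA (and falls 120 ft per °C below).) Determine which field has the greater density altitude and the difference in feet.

Airport 1: ISA temp = -8°C, deviation +17°C, DA = 11500 + 120 × 17 = 13540 ft.
Airport 2: ISA temp = -7°C, deviation +1°C, DA = 11000 + 120 × 1 = 11120 ft.
Airport 1 is higher by 13540 − 11120 = 2420 ft.

Airport 1 by 2420 ft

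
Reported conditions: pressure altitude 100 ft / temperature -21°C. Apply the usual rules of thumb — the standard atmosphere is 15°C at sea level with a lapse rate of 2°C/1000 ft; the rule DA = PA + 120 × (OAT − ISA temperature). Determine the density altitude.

-4196 ft

ISA temperature at 100 ft = 15 − 2 × (100/1000) = 14.8°C.
ISA deviation = -21 − 14.8 = -35.8°C.
Density altitude = 100 + 120 × (-35.8) = 100 + (-4296) = -4196 ft.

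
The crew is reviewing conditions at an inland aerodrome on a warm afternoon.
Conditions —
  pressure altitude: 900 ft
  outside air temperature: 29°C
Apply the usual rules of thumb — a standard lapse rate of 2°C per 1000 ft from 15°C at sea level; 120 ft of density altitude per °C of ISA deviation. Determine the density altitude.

2796 ft

ISA temperature at 900 ft = 15 − 2 × (900/1000) = 13.2°C.
ISA deviation = 29 − 13.2 = +15.8°C.
Density altitude = 900 + 120 × (15.8) = 900 + (+1896) = 2796 ft.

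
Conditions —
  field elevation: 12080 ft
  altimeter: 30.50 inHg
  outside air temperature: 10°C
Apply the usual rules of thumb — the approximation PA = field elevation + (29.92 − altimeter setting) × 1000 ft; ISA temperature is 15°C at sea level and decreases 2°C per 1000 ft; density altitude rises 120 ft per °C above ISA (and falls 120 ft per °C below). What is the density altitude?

Pressure altitude = 12080 + (29.92 − 30.50) × 1000 = 12080 + (-580) = 11500 ft.
ISA temperature at 11500 ft = 15 − 2 × (11500/1000) = -8°C.
ISA deviation = 10 − (-8) = +18°C.
Density altitude = 11500 + 120 × (18) = 13660 ft.

13660 ft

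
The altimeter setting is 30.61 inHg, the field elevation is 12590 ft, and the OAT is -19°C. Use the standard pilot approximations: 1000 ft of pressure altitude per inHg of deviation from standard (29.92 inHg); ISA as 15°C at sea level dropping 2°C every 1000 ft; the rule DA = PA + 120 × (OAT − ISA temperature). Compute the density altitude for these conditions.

Pressure altitude = 12590 + (29.92 − 30.61) × 1000 = 12590 + (-690) = 11900 ft.
ISA temperature at 11900 ft = 15 − 2 × (11900/1000) = -8.8°C.
ISA deviation = -19 − (-8.8) = -10.2°C.
Density altitude = 11900 + 120 × (-10.2) = 10676 ft.

10676 ft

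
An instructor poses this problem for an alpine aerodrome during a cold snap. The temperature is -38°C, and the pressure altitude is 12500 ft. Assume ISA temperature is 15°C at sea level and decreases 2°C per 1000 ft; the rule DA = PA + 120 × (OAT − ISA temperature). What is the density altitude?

ISA temperature at 12500 ft = 15 − 2 × (12500/1000) = -10°C.
ISA deviation = -38 − (-10) = -28°C.
Density altitude = 12500 + 120 × (-28) = 12500 + (-3360) = 9140 ft.

9140 ft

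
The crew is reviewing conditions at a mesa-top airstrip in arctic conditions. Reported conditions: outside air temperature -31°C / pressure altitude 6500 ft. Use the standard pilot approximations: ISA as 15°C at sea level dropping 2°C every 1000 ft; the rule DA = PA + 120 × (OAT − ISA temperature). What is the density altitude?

2540 ft

ISA temperature at 6500 ft = 15 − 2 × (6500/1000) = 2°C.
ISA deviation = -31 − 2 = -33°C.
Density altitude = 6500 + 120 × (-33) = 6500 + (-3960) = 2540 ft.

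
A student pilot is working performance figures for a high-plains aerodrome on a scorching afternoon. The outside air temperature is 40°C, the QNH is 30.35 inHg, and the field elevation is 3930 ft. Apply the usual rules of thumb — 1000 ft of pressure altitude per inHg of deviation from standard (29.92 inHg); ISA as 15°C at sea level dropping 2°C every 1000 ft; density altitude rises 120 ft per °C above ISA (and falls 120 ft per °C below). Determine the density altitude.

7340 ft

Pressure altitude = 3930 + (29.92 − 30.35) × 1000 = 3930 + (-430) = 3500 ft.
ISA temperature at 3500 ft = 15 − 2 × (3500/1000) = 8°C.
ISA deviation = 40 − 8 = +32°C.
Density altitude = 3500 + 120 × (32) = 7340 ft.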